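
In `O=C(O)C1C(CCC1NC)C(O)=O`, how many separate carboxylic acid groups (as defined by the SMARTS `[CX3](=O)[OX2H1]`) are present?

[CX3](=O)[OX2H1] is the SMARTS for a carboxylic acid: an sp2 carbon double-bonded to O and single-bonded to an -OH oxygen.
The molecule carries 2 separate instances of a carboxylic acid group (-C(=O)OH) meeting every constraint; each maps to a distinct set of atoms, giving 2 matches.

2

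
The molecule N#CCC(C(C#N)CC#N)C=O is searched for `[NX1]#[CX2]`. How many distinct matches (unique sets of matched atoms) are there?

3

[NX1]#[CX2] is the SMARTS for a nitrile: a nitrogen triple-bonded to a two-connected carbon.
The molecule carries 3 separate instances of a nitrile (-C#N) meeting every constraint; each maps to a distinct set of atoms, giving 3 matches.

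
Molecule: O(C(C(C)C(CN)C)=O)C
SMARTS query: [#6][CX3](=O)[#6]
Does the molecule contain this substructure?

No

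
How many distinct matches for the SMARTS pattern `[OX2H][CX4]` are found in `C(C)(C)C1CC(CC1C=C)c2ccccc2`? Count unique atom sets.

[OX2H][CX4] is the SMARTS for an aliphatic alcohol: a hydroxyl oxygen bound to an sp3 (X4) carbon.
No fragment in the molecule satisfies every constraint, giving 0 matches.

0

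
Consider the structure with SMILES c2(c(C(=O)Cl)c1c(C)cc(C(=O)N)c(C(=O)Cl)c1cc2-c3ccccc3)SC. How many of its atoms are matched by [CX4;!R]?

2

The query [CX4;!R] means: aliphatic carbon with four total connections, not in a ring.
Check the 28 heavy atoms by environment: 16× c (aromatic, X3, in 6-ring) → no; 3× C (X3, acyclic) → no; 3× O (X1, acyclic) → no; 1× N (X3, acyclic) → no; 2× Cl (X1, acyclic) → no; 2× C (X4, acyclic) → match; 1× S (X2, acyclic) → no.
That gives 2 matching atoms.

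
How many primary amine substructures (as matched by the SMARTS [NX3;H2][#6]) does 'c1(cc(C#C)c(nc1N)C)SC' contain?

[NX3;H2][#6] is the SMARTS for a primary amine: a trivalent nitrogen with two H attached to carbon.
Exactly one fragment in the molecule meets all constraints, giving 1 match.

1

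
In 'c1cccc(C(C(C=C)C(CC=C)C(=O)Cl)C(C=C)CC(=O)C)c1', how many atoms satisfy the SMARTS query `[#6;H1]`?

12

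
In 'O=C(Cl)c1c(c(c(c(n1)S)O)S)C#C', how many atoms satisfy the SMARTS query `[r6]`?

6

The query [r6] means: r6 matches atoms in a six-membered ring.
Check the 14 heavy atoms by environment: 1× n (aromatic, in 6-ring) → match; 5× c (aromatic, in 6-ring) → match; 2× S (acyclic) → no; 2× O (acyclic) → no; 3× C (acyclic) → no; 1× Cl (acyclic) → no.
Summing the matching environments: 1 + 5 = 6 matching atoms.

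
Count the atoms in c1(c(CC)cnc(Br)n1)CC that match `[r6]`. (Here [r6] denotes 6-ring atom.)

Check the 11 heavy atoms by environment: 2× n (aromatic, in 6-ring) → match; 4× c (aromatic, in 6-ring) → match; 1× Br (acyclic) → no; 4× C (acyclic) → no.
Summing the matching environments: 2 + 4 = 6 matching atoms.

6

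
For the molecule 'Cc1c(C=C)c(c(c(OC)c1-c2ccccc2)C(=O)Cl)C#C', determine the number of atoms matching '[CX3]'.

3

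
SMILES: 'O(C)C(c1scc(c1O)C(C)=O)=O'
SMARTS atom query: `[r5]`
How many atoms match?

5

Check the 13 heavy atoms by environment: 1× s (aromatic, in 5-ring) → match; 4× c (aromatic, in 5-ring) → match; 4× O (acyclic) → no; 4× C (acyclic) → no.
Summing the matching environments: 1 + 4 = 5 matching atoms.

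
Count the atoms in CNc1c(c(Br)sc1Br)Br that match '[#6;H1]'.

0

The query [#6;H1] means: any carbon bearing exactly one hydrogen.
Check the 10 heavy atoms by environment: 1× s (aromatic, H0) → no; 4× c (aromatic, H0) → no; 3× Br (H0) → no; 1× N (H1) → no; 1× C (H3) → no.
No environment satisfies the query, so 0 matching atoms.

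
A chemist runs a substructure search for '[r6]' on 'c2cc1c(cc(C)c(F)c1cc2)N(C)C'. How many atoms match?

10

Check the 15 heavy atoms by environment: 10× c (aromatic, in 6-ring) → match; 1× N (acyclic) → no; 3× C (acyclic) → no; 1× F (acyclic) → no.
That gives 10 matching atoms.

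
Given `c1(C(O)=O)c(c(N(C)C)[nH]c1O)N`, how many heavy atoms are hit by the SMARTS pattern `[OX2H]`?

2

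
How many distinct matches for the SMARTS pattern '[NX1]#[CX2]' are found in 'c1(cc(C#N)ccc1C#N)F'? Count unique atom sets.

2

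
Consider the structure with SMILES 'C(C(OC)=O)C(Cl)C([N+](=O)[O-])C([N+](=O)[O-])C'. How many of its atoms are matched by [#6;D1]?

2

The query [#6;D1] means: carbon bonded to exactly one heavy atom.
Check the 16 heavy atoms by environment: 1× C (D2) → no; 4× C (D3) → no; 2× C (D1) → match; 2× N (charge +1, D3) → no; 2× O (charge -1, D1) → no; 3× O (D1) → no; 1× O (D2) → no; 1× Cl (D1) → no.
That gives 2 matching atoms.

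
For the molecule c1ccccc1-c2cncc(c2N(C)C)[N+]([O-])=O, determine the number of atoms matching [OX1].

2

Check the 18 heavy atoms by environment: 1× n (aromatic, X2) → no; 11× c (aromatic, X3) → no; 1× N (charge +1, X3) → no; 1× O (charge -1, X1) → match; 1× O (X1) → match; 1× N (X3) → no; 2× C (X4) → no.
Summing the matching environments: 1 + 1 = 2 matching atoms.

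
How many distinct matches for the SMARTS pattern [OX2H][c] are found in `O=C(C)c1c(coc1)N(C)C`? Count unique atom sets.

0

[OX2H][c] is the SMARTS for a phenol: a hydroxyl oxygen attached to an aromatic carbon.
No fragment in the molecule satisfies every constraint, giving 0 matches.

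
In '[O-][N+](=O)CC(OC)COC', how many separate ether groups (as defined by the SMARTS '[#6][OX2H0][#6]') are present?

[#6][OX2H0][#6] is the SMARTS for an ether: an aliphatic oxygen bridging two carbons with no H on the oxygen.
The molecule carries 2 separate instances of a methoxy ether (-OCH3) meeting every constraint; each maps to a distinct set of atoms, giving 2 matches.

2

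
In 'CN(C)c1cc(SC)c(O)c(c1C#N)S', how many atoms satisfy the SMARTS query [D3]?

6

Check the 15 heavy atoms by environment: 1× c (aromatic, D2) → no; 5× c (aromatic, D3) → match; 1× O (D1) → no; 1× S (D2) → no; 3× C (D1) → no; 1× N (D3) → match; 1× C (D2) → no; 1× N (D1) → no; 1× S (D1) → no.
Summing the matching environments: 5 + 1 = 6 matching atoms.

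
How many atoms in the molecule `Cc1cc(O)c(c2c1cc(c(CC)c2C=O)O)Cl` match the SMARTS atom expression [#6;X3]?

Check the 18 heavy atoms by environment: 10× c (aromatic, X3) → match; 3× C (X4) → no; 2× O (X2) → no; 1× Cl (X1) → no; 1× C (X3) → match; 1× O (X1) → no.
Summing the matching environments: 10 + 1 = 11 matching atoms.

11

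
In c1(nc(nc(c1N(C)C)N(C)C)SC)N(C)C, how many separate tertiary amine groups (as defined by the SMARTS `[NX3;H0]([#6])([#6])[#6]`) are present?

3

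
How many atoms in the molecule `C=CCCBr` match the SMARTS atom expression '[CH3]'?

The query [CH3] means: aliphatic carbon with exactly three hydrogens.
Check the 5 heavy atoms by environment: 3× C (H2) → no; 1× C (H1) → no; 1× Br (H0) → no.
No environment satisfies the query, so 0 matching atoms.

0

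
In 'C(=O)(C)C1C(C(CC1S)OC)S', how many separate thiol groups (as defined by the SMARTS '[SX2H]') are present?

2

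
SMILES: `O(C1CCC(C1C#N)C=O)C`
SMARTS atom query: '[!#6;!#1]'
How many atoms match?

The query [!#6;!#1] means: not carbon and not hydrogen — any heteroatom.
Check the 11 heavy atoms by environment: 8× C → no; 2× O → match; 1× N → match.
Summing the matching environments: 2 + 1 = 3 matching atoms.

3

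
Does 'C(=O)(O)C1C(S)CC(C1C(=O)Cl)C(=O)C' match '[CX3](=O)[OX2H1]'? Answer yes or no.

Yes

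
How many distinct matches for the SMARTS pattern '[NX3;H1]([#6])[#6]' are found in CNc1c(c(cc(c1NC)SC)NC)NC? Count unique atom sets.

4

[NX3;H1]([#6])[#6] is the SMARTS for a secondary amine: a trivalent nitrogen with one H, bonded to two carbons.
The molecule carries 4 separate instances of an N-methylamino group (-NHCH3) meeting every constraint; each maps to a distinct set of atoms, giving 4 matches.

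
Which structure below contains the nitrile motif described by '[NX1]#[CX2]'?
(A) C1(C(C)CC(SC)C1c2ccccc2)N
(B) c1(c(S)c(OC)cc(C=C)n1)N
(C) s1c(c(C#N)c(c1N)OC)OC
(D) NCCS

C

[NX1]#[CX2] describes a nitrogen triple-bonded to a two-connected carbon (a nitrile).
(A) has a primary amino group (-NH2) but the nitrogen is NX3 (three connections), not NX1 triple-bonded.
(B) has a primary amino group (-NH2) but the nitrogen is NX3 (three connections), not NX1 triple-bonded.
(C) contains a nitrile (-C#N), which satisfies every atom and bond constraint.
(D) has a primary amino group (-NH2) but the nitrogen is NX3 (three connections), not NX1 triple-bonded.
So the answer is (C).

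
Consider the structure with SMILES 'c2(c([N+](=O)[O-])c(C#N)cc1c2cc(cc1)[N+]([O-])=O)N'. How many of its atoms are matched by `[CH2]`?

0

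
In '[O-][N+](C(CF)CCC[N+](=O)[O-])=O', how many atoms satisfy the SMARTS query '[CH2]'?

4

Check the 12 heavy atoms by environment: 4× C (H2) → match; 1× C (H1) → no; 2× N (charge +1, H0) → no; 2× O (charge -1, H0) → no; 2× O (H0) → no; 1× F (H0) → no.
That gives 4 matching atoms.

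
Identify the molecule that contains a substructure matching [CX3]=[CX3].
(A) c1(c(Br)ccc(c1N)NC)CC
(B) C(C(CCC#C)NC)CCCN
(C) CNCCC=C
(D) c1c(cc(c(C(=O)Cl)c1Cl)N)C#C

[CX3]=[CX3] describes a non-aromatic C=C double bond between two sp2 carbons (an alkene).
(A) has an ethyl group (-CH2CH3) but its C-C bond is a single bond between CX4 carbons, not CX3=CX3.
(B) has an ethynyl group (-C#CH) but the C-C bond is a triple bond, not a double bond.
(C) contains a vinyl group (-CH=CH2), which satisfies every atom and bond constraint.
(D) has an ethynyl group (-C#CH) but the C-C bond is a triple bond, not a double bond.
So the answer is (C).

C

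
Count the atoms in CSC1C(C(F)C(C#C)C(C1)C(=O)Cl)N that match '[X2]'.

3

Check the 15 heavy atoms by environment: 7× C (X4) → no; 1× N (X3) → no; 2× C (X2) → match; 1× S (X2) → match; 1× F (X1) → no; 1× C (X3) → no; 1× O (X1) → no; 1× Cl (X1) → no.
Summing the matching environments: 2 + 1 = 3 matching atoms.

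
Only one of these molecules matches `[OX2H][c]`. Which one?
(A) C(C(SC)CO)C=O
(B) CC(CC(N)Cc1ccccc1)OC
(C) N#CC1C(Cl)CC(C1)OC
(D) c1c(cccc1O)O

[OX2H][c] describes a hydroxyl oxygen attached to an aromatic carbon (a phenol).
(A) has a hydroxyl group (-OH) but the -OH is on an aliphatic carbon, not an aromatic c.
(B) has a methoxy ether (-OCH3) but the oxygen has H0, not H1.
(C) has a methoxy ether (-OCH3) but the oxygen has H0, not H1.
(D) contains a hydroxyl group (-OH), which satisfies every atom and bond constraint.
So the answer is (D).

D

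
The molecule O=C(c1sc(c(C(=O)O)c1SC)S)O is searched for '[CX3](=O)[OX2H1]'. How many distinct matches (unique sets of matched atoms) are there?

[CX3](=O)[OX2H1] is the SMARTS for a carboxylic acid: an sp2 carbon double-bonded to O and single-bonded to an -OH oxygen.
The molecule carries 2 separate instances of a carboxylic acid group (-C(=O)OH) meeting every constraint; each maps to a distinct set of atoms, giving 2 matches.

2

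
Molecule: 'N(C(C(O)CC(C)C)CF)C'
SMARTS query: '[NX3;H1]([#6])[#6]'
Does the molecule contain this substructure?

The pattern [NX3;H1]([#6])[#6] describes a trivalent nitrogen with one H, bonded to two carbons — a secondary amine.
The molecule carries an N-methylamino group (-NHCH3), whose atoms satisfy every constraint of the query, so the pattern matches.

Yes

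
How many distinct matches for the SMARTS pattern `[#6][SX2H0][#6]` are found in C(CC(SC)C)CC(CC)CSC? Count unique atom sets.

[#6][SX2H0][#6] is the SMARTS for a thioether: an aliphatic sulfur bridging two carbons with no H on the sulfur.
The molecule carries 2 separate instances of a methylthio ether (-SCH3) meeting every constraint; each maps to a distinct set of atoms, giving 2 matches.

2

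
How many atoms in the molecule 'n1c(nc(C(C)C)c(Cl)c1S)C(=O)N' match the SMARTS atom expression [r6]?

Check the 14 heavy atoms by environment: 2× n (aromatic, in 6-ring) → match; 4× c (aromatic, in 6-ring) → match; 1× Cl (acyclic) → no; 4× C (acyclic) → no; 1× S (acyclic) → no; 1× O (acyclic) → no; 1× N (acyclic) → no.
Summing the matching environments: 2 + 4 = 6 matching atoms.

6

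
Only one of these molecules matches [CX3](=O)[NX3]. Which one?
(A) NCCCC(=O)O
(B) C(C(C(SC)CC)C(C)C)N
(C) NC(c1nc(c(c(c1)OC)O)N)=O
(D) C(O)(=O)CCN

[CX3](=O)[NX3] describes a carbonyl carbon bonded to a trivalent nitrogen (an amide).
(A) has a primary amino group (-NH2) but the -NH2 is not attached to a carbonyl carbon.
(B) has a primary amino group (-NH2) but the -NH2 is not attached to a carbonyl carbon.
(C) contains a primary amide (-C(=O)NH2), which satisfies every atom and bond constraint.
(D) has a primary amino group (-NH2) but the -NH2 is not attached to a carbonyl carbon.
So the answer is (C).

C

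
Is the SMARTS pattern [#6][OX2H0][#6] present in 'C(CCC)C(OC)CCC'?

Yes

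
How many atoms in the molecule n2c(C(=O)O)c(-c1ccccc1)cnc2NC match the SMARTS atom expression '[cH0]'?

Check the 17 heavy atoms by environment: 2× n (aromatic, H0) → no; 4× c (aromatic, H0) → match; 6× c (aromatic, H1) → no; 1× N (H1) → no; 1× C (H3) → no; 1× C (H0) → no; 1× O (H0) → no; 1× O (H1) → no.
That gives 4 matching atoms.

4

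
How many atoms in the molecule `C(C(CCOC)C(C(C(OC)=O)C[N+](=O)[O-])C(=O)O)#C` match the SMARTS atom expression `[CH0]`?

3

The query [CH0] means: aliphatic carbon with no attached hydrogen.
Check the 20 heavy atoms by environment: 3× C (H2) → no; 4× C (H1) → no; 1× N (charge +1, H0) → no; 1× O (charge -1, H0) → no; 5× O (H0) → no; 3× C (H0) → match; 1× O (H1) → no; 2× C (H3) → no.
That gives 3 matching atoms.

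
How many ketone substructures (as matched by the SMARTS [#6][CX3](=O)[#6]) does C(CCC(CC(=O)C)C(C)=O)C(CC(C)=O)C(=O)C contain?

4

[#6][CX3](=O)[#6] is the SMARTS for a ketone: a carbonyl carbon (no H) flanked by two carbons.
The molecule carries 4 separate instances of an acetyl/ketone group (-C(=O)CH3) meeting every constraint; each maps to a distinct set of atoms, giving 4 matches.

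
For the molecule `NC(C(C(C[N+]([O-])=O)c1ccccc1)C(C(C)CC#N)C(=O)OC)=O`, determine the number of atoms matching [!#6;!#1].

8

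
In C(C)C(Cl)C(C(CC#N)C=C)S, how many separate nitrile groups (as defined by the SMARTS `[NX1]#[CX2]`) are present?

1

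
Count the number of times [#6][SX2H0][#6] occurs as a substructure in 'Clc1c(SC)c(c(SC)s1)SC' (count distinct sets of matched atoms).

[#6][SX2H0][#6] is the SMARTS for a thioether: an aliphatic sulfur bridging two carbons with no H on the sulfur.
The molecule carries 3 separate instances of a methylthio ether (-SCH3) meeting every constraint; each maps to a distinct set of atoms, giving 3 matches.

3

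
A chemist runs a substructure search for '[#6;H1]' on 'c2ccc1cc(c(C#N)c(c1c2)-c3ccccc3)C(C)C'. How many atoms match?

11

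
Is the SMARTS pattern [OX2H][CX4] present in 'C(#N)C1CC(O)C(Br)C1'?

Yes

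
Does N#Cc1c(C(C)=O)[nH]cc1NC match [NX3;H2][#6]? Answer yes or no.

The pattern [NX3;H2][#6] describes a trivalent nitrogen with two H attached to carbon — a primary amine.
The closest candidate here is a nitrile (-C#N), but the nitrogen is NX1 (triple-bonded), not NX3 with two H. No other fragment satisfies the full query, so there is no match.

No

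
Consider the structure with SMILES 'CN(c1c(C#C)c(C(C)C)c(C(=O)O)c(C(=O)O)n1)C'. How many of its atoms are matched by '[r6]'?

6

The query [r6] means: r6 matches atoms in a six-membered ring.
Check the 20 heavy atoms by environment: 1× n (aromatic, in 6-ring) → match; 5× c (aromatic, in 6-ring) → match; 9× C (acyclic) → no; 4× O (acyclic) → no; 1× N (acyclic) → no.
Summing the matching environments: 1 + 5 = 6 matching atoms.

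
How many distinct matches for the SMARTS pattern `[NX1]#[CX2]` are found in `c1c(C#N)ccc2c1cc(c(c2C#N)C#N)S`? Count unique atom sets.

3

[NX1]#[CX2] is the SMARTS for a nitrile: a nitrogen triple-bonded to a two-connected carbon.
The molecule carries 3 separate instances of a nitrile (-C#N) meeting every constraint; each maps to a distinct set of atoms, giving 3 matches.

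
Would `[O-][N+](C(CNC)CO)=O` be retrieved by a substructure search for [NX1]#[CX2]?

No

The pattern [NX1]#[CX2] describes a nitrogen triple-bonded to a two-connected carbon — a nitrile.
The closest candidate here is a nitro group (-[N+](=O)[O-]), but there is no C#N triple bond. No other fragment satisfies the full query, so there is no match.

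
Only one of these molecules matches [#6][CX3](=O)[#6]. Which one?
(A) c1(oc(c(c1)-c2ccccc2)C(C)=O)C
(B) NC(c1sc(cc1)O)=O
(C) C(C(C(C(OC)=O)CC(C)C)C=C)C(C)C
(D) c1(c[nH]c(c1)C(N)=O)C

A

[#6][CX3](=O)[#6] describes a carbonyl carbon (no H) flanked by two carbons (a ketone).
(A) contains an acetyl/ketone group (-C(=O)CH3), which satisfies every atom and bond constraint.
(B) has a primary amide (-C(=O)NH2) but one neighbour of the carbonyl carbon is N, not C.
(C) has a methyl-ester group (-C(=O)OCH3) but one neighbour of the carbonyl carbon is O, not C.
(D) has a primary amide (-C(=O)NH2) but one neighbour of the carbonyl carbon is N, not C.
So the answer is (A).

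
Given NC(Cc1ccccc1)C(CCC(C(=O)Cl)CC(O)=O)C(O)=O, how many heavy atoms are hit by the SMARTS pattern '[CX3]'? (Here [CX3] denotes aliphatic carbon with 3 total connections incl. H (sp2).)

3

The query [CX3] means: C with X3: aliphatic carbon with exactly 3 total connections.
Check the 23 heavy atoms by environment: 7× C (X4) → no; 3× C (X3) → match; 3× O (X1) → no; 2× O (X2) → no; 1× Cl (X1) → no; 6× c (aromatic, X3) → no; 1× N (X3) → no.
That gives 3 matching atoms.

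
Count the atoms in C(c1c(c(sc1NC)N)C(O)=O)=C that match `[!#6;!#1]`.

5

Check the 13 heavy atoms by environment: 1× s (aromatic) → match; 4× c (aromatic) → no; 2× N → match; 4× C → no; 2× O → match.
Summing the matching environments: 1 + 2 + 2 = 5 matching atoms.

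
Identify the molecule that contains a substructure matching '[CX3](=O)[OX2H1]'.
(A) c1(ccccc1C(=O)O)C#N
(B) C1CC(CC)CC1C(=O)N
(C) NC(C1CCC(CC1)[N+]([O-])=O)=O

A

[CX3](=O)[OX2H1] describes an sp2 carbon double-bonded to O and single-bonded to an -OH oxygen (a carboxylic acid).
(A) contains a carboxylic acid group (-C(=O)OH), which satisfies every atom and bond constraint.
(B) has a primary amide (-C(=O)NH2) but the carbonyl is bonded to N, not to an -OH oxygen.
(C) has a primary amide (-C(=O)NH2) but the carbonyl is bonded to N, not to an -OH oxygen.
So the answer is (A).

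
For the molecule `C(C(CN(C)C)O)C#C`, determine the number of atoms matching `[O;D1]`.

1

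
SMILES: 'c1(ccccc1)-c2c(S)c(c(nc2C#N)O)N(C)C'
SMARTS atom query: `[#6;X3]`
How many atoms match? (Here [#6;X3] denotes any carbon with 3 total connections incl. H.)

The query [#6;X3] means: any carbon (aromatic or not) with three total connections.
Check the 19 heavy atoms by environment: 1× n (aromatic, X2) → no; 11× c (aromatic, X3) → match; 1× N (X3) → no; 2× C (X4) → no; 1× C (X2) → no; 1× N (X1) → no; 1× O (X2) → no; 1× S (X2) → no.
That gives 11 matching atoms.

11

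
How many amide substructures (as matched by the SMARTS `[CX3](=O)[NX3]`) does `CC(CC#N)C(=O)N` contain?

1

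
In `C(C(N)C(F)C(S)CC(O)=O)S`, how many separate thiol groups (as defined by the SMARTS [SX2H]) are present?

2

[SX2H] is the SMARTS for a thiol: an aliphatic sulfur with two connections, one being H.
The molecule carries 2 separate instances of a thiol (-SH) meeting every constraint; each maps to a distinct set of atoms, giving 2 matches.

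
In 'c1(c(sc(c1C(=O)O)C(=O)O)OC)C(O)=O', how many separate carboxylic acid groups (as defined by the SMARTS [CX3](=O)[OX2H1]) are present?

3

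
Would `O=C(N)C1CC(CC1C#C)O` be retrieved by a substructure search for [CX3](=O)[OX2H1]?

No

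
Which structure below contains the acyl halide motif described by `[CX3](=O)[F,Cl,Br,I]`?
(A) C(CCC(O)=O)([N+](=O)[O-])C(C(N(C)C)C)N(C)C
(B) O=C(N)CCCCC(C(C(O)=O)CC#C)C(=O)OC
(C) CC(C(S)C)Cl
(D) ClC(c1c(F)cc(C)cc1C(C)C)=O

D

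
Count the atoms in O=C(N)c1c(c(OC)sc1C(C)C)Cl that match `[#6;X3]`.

Check the 14 heavy atoms by environment: 1× s (aromatic, X2) → no; 4× c (aromatic, X3) → match; 1× C (X3) → match; 1× O (X1) → no; 1× N (X3) → no; 1× Cl (X1) → no; 4× C (X4) → no; 1× O (X2) → no.
Summing the matching environments: 4 + 1 = 5 matching atoms.

5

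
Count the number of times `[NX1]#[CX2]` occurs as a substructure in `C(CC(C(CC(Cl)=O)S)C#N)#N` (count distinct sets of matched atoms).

2

[NX1]#[CX2] is the SMARTS for a nitrile: a nitrogen triple-bonded to a two-connected carbon.
The molecule carries 2 separate instances of a nitrile (-C#N) meeting every constraint; each maps to a distinct set of atoms, giving 2 matches.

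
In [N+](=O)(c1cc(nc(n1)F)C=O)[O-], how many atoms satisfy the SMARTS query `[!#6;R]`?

2

Check the 12 heavy atoms by environment: 2× n (aromatic, in 6-ring) → match; 4× c (aromatic, in 6-ring) → no; 1× C (acyclic) → no; 2× O (acyclic) → no; 1× N (charge +1, acyclic) → no; 1× O (charge -1, acyclic) → no; 1× F (acyclic) → no.
That gives 2 matching atoms.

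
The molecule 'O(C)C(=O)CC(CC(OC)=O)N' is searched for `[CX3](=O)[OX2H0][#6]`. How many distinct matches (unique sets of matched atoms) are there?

[CX3](=O)[OX2H0][#6] is the SMARTS for an ester: a carbonyl carbon bonded to an oxygen that is itself bonded to carbon (no H on that O).
The molecule carries 2 separate instances of a methyl-ester group (-C(=O)OCH3) meeting every constraint; each maps to a distinct set of atoms, giving 2 matches.

2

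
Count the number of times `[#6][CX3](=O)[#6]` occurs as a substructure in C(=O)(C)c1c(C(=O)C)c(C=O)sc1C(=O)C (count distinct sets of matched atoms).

[#6][CX3](=O)[#6] is the SMARTS for a ketone: a carbonyl carbon (no H) flanked by two carbons.
The molecule carries 3 separate instances of an acetyl/ketone group (-C(=O)CH3) meeting every constraint; each maps to a distinct set of atoms, giving 3 matches.

3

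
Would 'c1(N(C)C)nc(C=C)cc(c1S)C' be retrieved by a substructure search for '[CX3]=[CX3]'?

Yes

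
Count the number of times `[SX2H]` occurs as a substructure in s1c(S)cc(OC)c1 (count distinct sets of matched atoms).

[SX2H] is the SMARTS for a thiol: an aliphatic sulfur with two connections, one being H.
Exactly one fragment in the molecule meets all constraints, giving 1 match.

1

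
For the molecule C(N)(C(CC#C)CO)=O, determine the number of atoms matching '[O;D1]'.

2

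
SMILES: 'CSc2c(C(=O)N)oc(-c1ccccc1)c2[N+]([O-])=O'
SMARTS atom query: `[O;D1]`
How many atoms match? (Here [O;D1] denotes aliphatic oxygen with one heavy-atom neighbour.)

3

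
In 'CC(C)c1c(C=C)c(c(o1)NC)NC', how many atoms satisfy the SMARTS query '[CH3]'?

Check the 14 heavy atoms by environment: 1× o (aromatic, H0) → no; 4× c (aromatic, H0) → no; 2× C (H1) → no; 1× C (H2) → no; 2× N (H1) → no; 4× C (H3) → match.
That gives 4 matching atoms.

4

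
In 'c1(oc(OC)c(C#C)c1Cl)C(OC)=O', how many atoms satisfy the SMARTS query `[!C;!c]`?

The query [!C;!c] means: neither aliphatic nor aromatic carbon — same as [!#6].
Check the 14 heavy atoms by environment: 1× o (aromatic) → match; 4× c (aromatic) → no; 5× C → no; 3× O → match; 1× Cl → match.
Summing the matching environments: 1 + 3 + 1 = 5 matching atoms.

5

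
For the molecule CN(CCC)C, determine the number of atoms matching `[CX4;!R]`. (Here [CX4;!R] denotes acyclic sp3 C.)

5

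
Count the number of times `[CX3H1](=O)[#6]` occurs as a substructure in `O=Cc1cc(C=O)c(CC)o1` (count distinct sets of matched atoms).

[CX3H1](=O)[#6] is the SMARTS for an aldehyde: an sp2 carbon with one H, double-bonded to O and single-bonded to carbon.
The molecule carries 2 separate instances of an aldehyde (-CHO) meeting every constraint; each maps to a distinct set of atoms, giving 2 matches.

2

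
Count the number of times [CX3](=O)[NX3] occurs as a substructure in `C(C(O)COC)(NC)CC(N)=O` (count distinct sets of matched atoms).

1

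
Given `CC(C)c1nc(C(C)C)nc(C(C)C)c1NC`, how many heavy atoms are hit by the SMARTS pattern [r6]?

6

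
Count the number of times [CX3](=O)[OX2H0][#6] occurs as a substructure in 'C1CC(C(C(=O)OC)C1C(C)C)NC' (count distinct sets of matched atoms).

1

[CX3](=O)[OX2H0][#6] is the SMARTS for an ester: a carbonyl carbon bonded to an oxygen that is itself bonded to carbon (no H on that O).
Exactly one fragment in the molecule meets all constraints, giving 1 match.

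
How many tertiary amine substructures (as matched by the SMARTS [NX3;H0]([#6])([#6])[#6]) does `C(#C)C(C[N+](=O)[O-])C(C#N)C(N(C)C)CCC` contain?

1

[NX3;H0]([#6])([#6])[#6] is the SMARTS for a tertiary amine: a trivalent nitrogen with no H, bonded to three carbons.
Exactly one fragment in the molecule meets all constraints, giving 1 match.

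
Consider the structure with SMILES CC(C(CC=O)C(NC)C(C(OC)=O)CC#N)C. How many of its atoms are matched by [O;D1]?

2

The query [O;D1] means: aliphatic oxygen bonded to exactly one heavy atom.
Check the 18 heavy atoms by environment: 4× C (D2) → no; 5× C (D3) → no; 4× C (D1) → no; 1× N (D1) → no; 2× O (D1) → match; 1× O (D2) → no; 1× N (D2) → no.
That gives 2 matching atoms.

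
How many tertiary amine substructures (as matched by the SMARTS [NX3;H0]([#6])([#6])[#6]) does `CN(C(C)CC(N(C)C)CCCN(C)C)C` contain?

[NX3;H0]([#6])([#6])[#6] is the SMARTS for a tertiary amine: a trivalent nitrogen with no H, bonded to three carbons.
The molecule carries 3 separate instances of a dimethylamino group (-N(CH3)2) meeting every constraint; each maps to a distinct set of atoms, giving 3 matches.

3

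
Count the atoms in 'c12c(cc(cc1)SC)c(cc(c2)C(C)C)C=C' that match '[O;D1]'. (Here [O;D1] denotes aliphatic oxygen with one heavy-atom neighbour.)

The query [O;D1] means: aliphatic oxygen bonded to exactly one heavy atom.
Check the 17 heavy atoms by environment: 5× c (aromatic, D3) → no; 5× c (aromatic, D2) → no; 1× C (D3) → no; 4× C (D1) → no; 1× C (D2) → no; 1× S (D2) → no.
No environment satisfies the query, so 0 matching atoms.

0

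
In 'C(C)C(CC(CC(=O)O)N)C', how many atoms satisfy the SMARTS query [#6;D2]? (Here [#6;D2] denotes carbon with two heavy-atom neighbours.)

3

Check the 11 heavy atoms by environment: 2× C (D1) → no; 3× C (D2) → match; 3× C (D3) → no; 2× O (D1) → no; 1× N (D1) → no.
That gives 3 matching atoms.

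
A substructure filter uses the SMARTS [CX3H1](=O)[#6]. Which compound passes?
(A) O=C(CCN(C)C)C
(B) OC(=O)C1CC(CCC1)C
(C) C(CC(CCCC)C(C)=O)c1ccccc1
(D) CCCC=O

[CX3H1](=O)[#6] describes an sp2 carbon with one H, double-bonded to O and single-bonded to carbon (an aldehyde).
(A) has an acetyl/ketone group (-C(=O)CH3) but the carbonyl carbon has H0 (two carbon neighbours), not H1.
(B) has a carboxylic acid group (-C(=O)OH) but the carbonyl carbon has H0 and is bonded to O, not H1.
(C) has an acetyl/ketone group (-C(=O)CH3) but the carbonyl carbon has H0 (two carbon neighbours), not H1.
(D) contains an aldehyde (-CHO), which satisfies every atom and bond constraint.
So the answer is (D).

D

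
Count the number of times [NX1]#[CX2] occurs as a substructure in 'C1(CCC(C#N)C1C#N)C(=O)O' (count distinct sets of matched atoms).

[NX1]#[CX2] is the SMARTS for a nitrile: a nitrogen triple-bonded to a two-connected carbon.
The molecule carries 2 separate instances of a nitrile (-C#N) meeting every constraint; each maps to a distinct set of atoms, giving 2 matches.

2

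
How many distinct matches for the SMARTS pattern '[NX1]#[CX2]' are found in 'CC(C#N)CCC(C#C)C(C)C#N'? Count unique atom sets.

2

[NX1]#[CX2] is the SMARTS for a nitrile: a nitrogen triple-bonded to a two-connected carbon.
The molecule carries 2 separate instances of a nitrile (-C#N) meeting every constraint; each maps to a distinct set of atoms, giving 2 matches.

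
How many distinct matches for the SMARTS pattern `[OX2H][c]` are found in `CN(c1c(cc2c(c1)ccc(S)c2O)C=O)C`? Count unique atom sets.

[OX2H][c] is the SMARTS for a phenol: a hydroxyl oxygen attached to an aromatic carbon.
Exactly one fragment in the molecule meets all constraints, giving 1 match.

1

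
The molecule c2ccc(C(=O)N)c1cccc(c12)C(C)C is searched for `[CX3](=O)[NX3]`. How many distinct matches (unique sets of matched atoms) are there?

1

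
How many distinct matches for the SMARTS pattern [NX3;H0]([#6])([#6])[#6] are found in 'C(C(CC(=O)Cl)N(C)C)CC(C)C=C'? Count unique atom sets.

1

[NX3;H0]([#6])([#6])[#6] is the SMARTS for a tertiary amine: a trivalent nitrogen with no H, bonded to three carbons.
Exactly one fragment in the molecule meets all constraints, giving 1 match.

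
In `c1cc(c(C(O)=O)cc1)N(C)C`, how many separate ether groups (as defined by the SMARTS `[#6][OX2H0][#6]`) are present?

[#6][OX2H0][#6] is the SMARTS for an ether: an aliphatic oxygen bridging two carbons with no H on the oxygen.
The molecule has a carboxylic acid group (-C(=O)OH), but the -OH oxygen has H1; the =O is OX1, not OX2; nothing else fits, so there are 0 matches.

0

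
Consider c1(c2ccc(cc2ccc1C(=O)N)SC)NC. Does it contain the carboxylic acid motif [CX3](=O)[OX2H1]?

The pattern [CX3](=O)[OX2H1] describes an sp2 carbon double-bonded to O and single-bonded to an -OH oxygen — a carboxylic acid.
The closest candidate here is a primary amide (-C(=O)NH2), but the carbonyl is bonded to N, not to an -OH oxygen. No other fragment satisfies the full query, so there is no match.

No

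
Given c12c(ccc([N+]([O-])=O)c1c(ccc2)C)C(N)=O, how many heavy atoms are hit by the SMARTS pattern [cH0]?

5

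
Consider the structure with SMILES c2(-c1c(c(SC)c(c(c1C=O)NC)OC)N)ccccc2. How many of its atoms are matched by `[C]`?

The query [C] means: uppercase C matches aliphatic (non-aromatic) carbon only.
Check the 21 heavy atoms by environment: 12× c (aromatic) → no; 2× O → no; 4× C → match; 1× S → no; 2× N → no.
That gives 4 matching atoms.

4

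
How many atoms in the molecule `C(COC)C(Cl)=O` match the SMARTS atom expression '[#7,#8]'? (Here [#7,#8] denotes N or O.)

The query [#7,#8] means: nitrogen or oxygen (comma = OR).
Check the 7 heavy atoms by environment: 4× C → no; 2× O → match; 1× Cl → no.
That gives 2 matching atoms.

2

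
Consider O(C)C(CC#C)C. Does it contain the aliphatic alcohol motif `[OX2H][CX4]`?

No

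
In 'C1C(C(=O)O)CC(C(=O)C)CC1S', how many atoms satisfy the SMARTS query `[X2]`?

The query [X2] means: any atom with exactly two total connections (bonds + H).
Check the 13 heavy atoms by environment: 7× C (X4) → no; 2× C (X3) → no; 2× O (X1) → no; 1× O (X2) → match; 1× S (X2) → match.
Summing the matching environments: 1 + 1 = 2 matching atoms.

2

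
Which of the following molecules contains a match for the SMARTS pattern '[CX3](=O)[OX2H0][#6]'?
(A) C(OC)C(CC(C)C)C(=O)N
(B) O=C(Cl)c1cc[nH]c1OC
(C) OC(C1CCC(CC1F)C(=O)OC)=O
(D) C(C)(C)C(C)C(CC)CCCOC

C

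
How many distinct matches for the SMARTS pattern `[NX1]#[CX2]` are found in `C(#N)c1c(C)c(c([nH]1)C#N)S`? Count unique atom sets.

[NX1]#[CX2] is the SMARTS for a nitrile: a nitrogen triple-bonded to a two-connected carbon.
The molecule carries 2 separate instances of a nitrile (-C#N) meeting every constraint; each maps to a distinct set of atoms, giving 2 matches.

2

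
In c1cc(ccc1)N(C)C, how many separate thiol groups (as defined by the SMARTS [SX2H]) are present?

[SX2H] is the SMARTS for a thiol: an aliphatic sulfur with two connections, one being H.
No fragment in the molecule satisfies every constraint, giving 0 matches.

0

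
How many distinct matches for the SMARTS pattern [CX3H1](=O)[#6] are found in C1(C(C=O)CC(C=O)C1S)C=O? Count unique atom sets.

[CX3H1](=O)[#6] is the SMARTS for an aldehyde: an sp2 carbon with one H, double-bonded to O and single-bonded to carbon.
The molecule carries 3 separate instances of an aldehyde (-CHO) meeting every constraint; each maps to a distinct set of atoms, giving 3 matches.

3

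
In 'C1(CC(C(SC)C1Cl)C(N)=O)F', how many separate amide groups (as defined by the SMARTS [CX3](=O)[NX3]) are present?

[CX3](=O)[NX3] is the SMARTS for an amide: a carbonyl carbon bonded to a trivalent nitrogen.
Exactly one fragment in the molecule meets all constraints, giving 1 match.

1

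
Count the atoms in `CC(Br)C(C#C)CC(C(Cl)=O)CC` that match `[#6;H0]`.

2

The query [#6;H0] means: any carbon with no attached hydrogen.
Check the 13 heavy atoms by environment: 2× C (H3) → no; 4× C (H1) → no; 2× C (H2) → no; 2× C (H0) → match; 1× O (H0) → no; 1× Cl (H0) → no; 1× Br (H0) → no.
That gives 2 matching atoms.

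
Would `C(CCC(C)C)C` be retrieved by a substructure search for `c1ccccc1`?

The pattern c1ccccc1 describes six aromatic carbons in a ring — a benzene ring.
The closest candidate here is a methyl group (-CH3), but no six-membered all-carbon aromatic ring is present. No other fragment satisfies the full query, so there is no match.

No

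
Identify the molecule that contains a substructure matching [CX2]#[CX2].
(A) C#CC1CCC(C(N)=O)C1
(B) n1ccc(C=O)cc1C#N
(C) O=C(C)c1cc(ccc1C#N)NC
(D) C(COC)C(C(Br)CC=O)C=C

A

[CX2]#[CX2] describes a carbon-carbon triple bond (an alkyne).
(A) contains an ethynyl group (-C#CH), which satisfies every atom and bond constraint.
(B) has a nitrile (-C#N) but the triple bond is C#N, not C#C.
(C) has a nitrile (-C#N) but the triple bond is C#N, not C#C.
(D) has a vinyl group (-CH=CH2) but the C=C is a double bond; both carbons are CX3, not CX2.
So the answer is (A).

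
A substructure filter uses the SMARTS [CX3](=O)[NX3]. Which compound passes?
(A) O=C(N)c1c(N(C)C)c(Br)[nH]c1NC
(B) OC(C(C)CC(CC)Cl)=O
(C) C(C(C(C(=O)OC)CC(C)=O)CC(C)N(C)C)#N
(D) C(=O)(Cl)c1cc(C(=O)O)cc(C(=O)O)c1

A

[CX3](=O)[NX3] describes a carbonyl carbon bonded to a trivalent nitrogen (an amide).
(A) contains a primary amide (-C(=O)NH2), which satisfies every atom and bond constraint.
(B) has a carboxylic acid group (-C(=O)OH) but the carbonyl is bonded to O, not to an NX3 nitrogen.
(C) has a nitrile (-C#N) but the nitrile N is NX1 (triple-bonded), not NX3.
(D) has a carboxylic acid group (-C(=O)OH) but the carbonyl is bonded to O, not to an NX3 nitrogen.
So the answer is (A).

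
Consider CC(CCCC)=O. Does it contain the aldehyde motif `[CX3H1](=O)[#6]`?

No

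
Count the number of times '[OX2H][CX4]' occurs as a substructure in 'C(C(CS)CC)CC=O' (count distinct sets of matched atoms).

[OX2H][CX4] is the SMARTS for an aliphatic alcohol: a hydroxyl oxygen bound to an sp3 (X4) carbon.
No fragment in the molecule satisfies every constraint, giving 0 matches.

0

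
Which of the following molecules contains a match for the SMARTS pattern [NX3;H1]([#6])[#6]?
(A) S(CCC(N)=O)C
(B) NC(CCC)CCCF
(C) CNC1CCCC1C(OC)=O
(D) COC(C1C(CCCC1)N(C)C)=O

[NX3;H1]([#6])[#6] describes a trivalent nitrogen with one H, bonded to two carbons (a secondary amine).
(A) has a primary amide (-C(=O)NH2) but the -C(=O)NH2 nitrogen has H2, not H1.
(B) has a primary amino group (-NH2) but the nitrogen has H2 and only one carbon neighbour.
(C) contains an N-methylamino group (-NHCH3), which satisfies every atom and bond constraint.
(D) has a dimethylamino group (-N(CH3)2) but the nitrogen has H0, not H1.
So the answer is (C).

C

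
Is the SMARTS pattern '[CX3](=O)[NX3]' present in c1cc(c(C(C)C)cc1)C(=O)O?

No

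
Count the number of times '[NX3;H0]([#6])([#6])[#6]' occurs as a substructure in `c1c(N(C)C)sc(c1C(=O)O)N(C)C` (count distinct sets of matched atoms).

[NX3;H0]([#6])([#6])[#6] is the SMARTS for a tertiary amine: a trivalent nitrogen with no H, bonded to three carbons.
The molecule carries 2 separate instances of a dimethylamino group (-N(CH3)2) meeting every constraint; each maps to a distinct set of atoms, giving 2 matches.

2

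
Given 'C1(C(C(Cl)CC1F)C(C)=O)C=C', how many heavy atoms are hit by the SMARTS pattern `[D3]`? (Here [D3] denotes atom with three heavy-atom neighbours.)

5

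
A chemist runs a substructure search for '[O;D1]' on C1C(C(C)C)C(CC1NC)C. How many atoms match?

0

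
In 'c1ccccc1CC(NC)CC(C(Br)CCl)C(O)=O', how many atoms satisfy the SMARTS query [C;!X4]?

The query [C;!X4] means: aliphatic carbon that does not have four total connections.
Check the 19 heavy atoms by environment: 7× C (X4) → no; 6× c (aromatic, X3) → no; 1× Br (X1) → no; 1× N (X3) → no; 1× Cl (X1) → no; 1× C (X3) → match; 1× O (X1) → no; 1× O (X2) → no.
That gives 1 matching atom.

1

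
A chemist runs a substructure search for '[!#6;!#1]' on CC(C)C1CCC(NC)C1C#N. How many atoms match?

2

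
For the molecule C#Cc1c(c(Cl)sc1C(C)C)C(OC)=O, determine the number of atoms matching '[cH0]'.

Check the 15 heavy atoms by environment: 1× s (aromatic, H0) → no; 4× c (aromatic, H0) → match; 1× Cl (H0) → no; 2× C (H1) → no; 3× C (H3) → no; 2× C (H0) → no; 2× O (H0) → no.
That gives 4 matching atoms.

4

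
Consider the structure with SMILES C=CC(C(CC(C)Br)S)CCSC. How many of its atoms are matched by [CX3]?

The query [CX3] means: C with X3: aliphatic carbon with exactly 3 total connections.
Check the 13 heavy atoms by environment: 8× C (X4) → no; 2× C (X3) → match; 2× S (X2) → no; 1× Br (X1) → no.
That gives 2 matching atoms.

2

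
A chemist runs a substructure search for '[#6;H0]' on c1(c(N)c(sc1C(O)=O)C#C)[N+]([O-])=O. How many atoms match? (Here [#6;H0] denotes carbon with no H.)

6

The query [#6;H0] means: any carbon with no attached hydrogen.
Check the 14 heavy atoms by environment: 1× s (aromatic, H0) → no; 4× c (aromatic, H0) → match; 1× N (charge +1, H0) → no; 1× O (charge -1, H0) → no; 2× O (H0) → no; 2× C (H0) → match; 1× O (H1) → no; 1× C (H1) → no; 1× N (H2) → no.
Summing the matching environments: 4 + 2 = 6 matching atoms.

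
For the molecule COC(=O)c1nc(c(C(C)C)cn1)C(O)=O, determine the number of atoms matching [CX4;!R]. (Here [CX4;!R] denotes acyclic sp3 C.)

4

The query [CX4;!R] means: aliphatic carbon with four total connections, not in a ring.
Check the 16 heavy atoms by environment: 2× n (aromatic, X2, in 6-ring) → no; 4× c (aromatic, X3, in 6-ring) → no; 4× C (X4, acyclic) → match; 2× C (X3, acyclic) → no; 2× O (X1, acyclic) → no; 2× O (X2, acyclic) → no.
That gives 4 matching atoms.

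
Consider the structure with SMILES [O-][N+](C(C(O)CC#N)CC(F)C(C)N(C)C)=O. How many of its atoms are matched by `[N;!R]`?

3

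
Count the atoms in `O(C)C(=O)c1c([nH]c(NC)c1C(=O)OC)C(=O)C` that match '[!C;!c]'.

The query [!C;!c] means: neither aliphatic nor aromatic carbon — same as [!#6].
Check the 18 heavy atoms by environment: 1× n (aromatic) → match; 4× c (aromatic) → no; 7× C → no; 5× O → match; 1× N → match.
Summing the matching environments: 1 + 5 + 1 = 7 matching atoms.

7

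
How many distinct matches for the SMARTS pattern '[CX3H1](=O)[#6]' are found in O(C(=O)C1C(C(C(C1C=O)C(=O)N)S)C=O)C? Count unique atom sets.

2

[CX3H1](=O)[#6] is the SMARTS for an aldehyde: an sp2 carbon with one H, double-bonded to O and single-bonded to carbon.
The molecule carries 2 separate instances of an aldehyde (-CHO) meeting every constraint; each maps to a distinct set of atoms, giving 2 matches.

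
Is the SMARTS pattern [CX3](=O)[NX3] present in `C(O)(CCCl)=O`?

The pattern [CX3](=O)[NX3] describes a carbonyl carbon bonded to a trivalent nitrogen — an amide.
The closest candidate here is a carboxylic acid group (-C(=O)OH), but the carbonyl is bonded to O, not to an NX3 nitrogen. No other fragment satisfies the full query, so there is no match.

No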